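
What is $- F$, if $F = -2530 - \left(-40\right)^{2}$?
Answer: $4130$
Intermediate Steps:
$F = -4130$ ($F = -2530 - 1600 = -4130$)
$- F = \left(-1\right) \left(-4130\right) = 4130$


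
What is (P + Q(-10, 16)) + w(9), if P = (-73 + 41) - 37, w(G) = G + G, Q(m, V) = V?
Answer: -35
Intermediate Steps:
w(G) = 2*G
P = -69 (P = -32 - 37 = -69)
(P + Q(-10, 16)) + w(9) = (-69 + 16) + 2*9 = -53 + 18 = -35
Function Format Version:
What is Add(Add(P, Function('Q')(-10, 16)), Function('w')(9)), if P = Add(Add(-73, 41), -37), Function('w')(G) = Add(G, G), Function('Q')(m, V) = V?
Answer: -35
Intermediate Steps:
Function('w')(G) = Mul(2, G)
P = -69 (P = Add(-32, -37) = -69)
Add(Add(P, Function('Q')(-10, 16)), Function('w')(9)) = Add(Add(-69, 16), Mul(2, 9)) = Add(-53, 18) = -35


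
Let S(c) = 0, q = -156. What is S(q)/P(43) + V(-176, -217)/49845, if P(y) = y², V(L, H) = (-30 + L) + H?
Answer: -141/16615 ≈ -0.0084863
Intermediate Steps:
V(L, H) = -30 + H + L
S(q)/P(43) + V(-176, -217)/49845 = 0/(43²) + (-30 - 217 - 176)/49845 = 0/1849 - 423*1/49845 = 0*(1/1849) - 141/16615 = 0 - 141/16615 = -141/16615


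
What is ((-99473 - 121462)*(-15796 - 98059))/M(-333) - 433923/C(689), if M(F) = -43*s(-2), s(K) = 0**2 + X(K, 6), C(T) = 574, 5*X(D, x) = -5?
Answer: 2062670797323/3526 ≈ 5.8499e+8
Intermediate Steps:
X(D, x) = -1 (X(D, x) = (1/5)*(-5) = -1)
s(K) = -1 (s(K) = 0**2 - 1 = 0 - 1 = -1)
M(F) = 43 (M(F) = -43*(-1) = 43)
((-99473 - 121462)*(-15796 - 98059))/M(-333) - 433923/C(689) = ((-99473 - 121462)*(-15796 - 98059))/43 - 433923/574 = -220935*(-113855)*(1/43) - 433923*1/574 = 25154554425*(1/43) - 61989/82 = 25154554425/43 - 61989/82 = 2062670797323/3526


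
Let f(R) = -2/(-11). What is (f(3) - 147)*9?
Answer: -14535/11 ≈ -1321.4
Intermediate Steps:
f(R) = 2/11 (f(R) = -2*(-1/11) = 2/11)
(f(3) - 147)*9 = (2/11 - 147)*9 = -1615/11*9 = -14535/11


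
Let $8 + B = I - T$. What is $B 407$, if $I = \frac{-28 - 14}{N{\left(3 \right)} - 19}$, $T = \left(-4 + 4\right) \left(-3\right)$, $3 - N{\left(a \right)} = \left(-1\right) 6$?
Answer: $- \frac{7733}{5} \approx -1546.6$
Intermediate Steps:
$N{\left(a \right)} = 9$ ($N{\left(a \right)} = 3 - \left(-1\right) 6 = 3 - -6 = 3 + 6 = 9$)
$T = 0$ ($T = 0 \left(-3\right) = 0$)
$I = \frac{21}{5}$ ($I = \frac{-28 - 14}{9 - 19} = - \frac{42}{-10} = \left(-42\right) \left(- \frac{1}{10}\right) = \frac{21}{5} \approx 4.2$)
$B = - \frac{19}{5}$ ($B = -8 + \left(\frac{21}{5} - 0\right) = -8 + \left(\frac{21}{5} + 0\right) = -8 + \frac{21}{5} = - \frac{19}{5} \approx -3.8$)
$B 407 = \left(- \frac{19}{5}\right) 407 = - \frac{7733}{5}$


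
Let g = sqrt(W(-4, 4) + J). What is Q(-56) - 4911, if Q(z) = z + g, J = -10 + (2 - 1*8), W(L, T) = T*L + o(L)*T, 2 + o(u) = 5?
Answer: -4967 + 2*I*sqrt(5) ≈ -4967.0 + 4.4721*I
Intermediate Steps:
o(u) = 3 (o(u) = -2 + 5 = 3)
W(L, T) = 3*T + L*T (W(L, T) = T*L + 3*T = L*T + 3*T = 3*T + L*T)
J = -16 (J = -10 + (2 - 8) = -10 - 6 = -16)
g = 2*I*sqrt(5) (g = sqrt(4*(3 - 4) - 16) = sqrt(4*(-1) - 16) = sqrt(-4 - 16) = sqrt(-20) = 2*I*sqrt(5) ≈ 4.4721*I)
Q(z) = z + 2*I*sqrt(5)
Q(-56) - 4911 = (-56 + 2*I*sqrt(5)) - 4911 = -4967 + 2*I*sqrt(5)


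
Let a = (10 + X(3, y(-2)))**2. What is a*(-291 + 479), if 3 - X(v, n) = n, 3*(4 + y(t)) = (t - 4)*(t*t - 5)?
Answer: 42300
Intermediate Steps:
y(t) = -4 + (-5 + t**2)*(-4 + t)/3 (y(t) = -4 + ((t - 4)*(t*t - 5))/3 = -4 + ((-4 + t)*(t**2 - 5))/3 = -4 + ((-4 + t)*(-5 + t**2))/3 = -4 + ((-5 + t**2)*(-4 + t))/3 = -4 + (-5 + t**2)*(-4 + t)/3)
X(v, n) = 3 - n
a = 225 (a = (10 + (3 - (8/3 - 5/3*(-2) - 4/3*(-2)**2 + (1/3)*(-2)**3)))**2 = (10 + (3 - (8/3 + 10/3 - 4/3*4 + (1/3)*(-8))))**2 = (10 + (3 - (8/3 + 10/3 - 16/3 - 8/3)))**2 = (10 + (3 - 1*(-2)))**2 = (10 + (3 + 2))**2 = (10 + 5)**2 = 15**2 = 225)
a*(-291 + 479) = 225*(-291 + 479) = 225*188 = 42300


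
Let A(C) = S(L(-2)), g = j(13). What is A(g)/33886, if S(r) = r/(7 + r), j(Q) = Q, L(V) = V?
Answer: -1/84715 ≈ -1.1804e-5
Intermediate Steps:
g = 13
S(r) = r/(7 + r)
A(C) = -2/5 (A(C) = -2/(7 - 2) = -2/5)
A(g)/33886 = -2/5/33886 = -2/5*1/33886 = -1/84715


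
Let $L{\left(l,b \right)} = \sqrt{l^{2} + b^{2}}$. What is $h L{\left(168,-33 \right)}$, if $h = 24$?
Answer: $72 \sqrt{3257} \approx 4109.0$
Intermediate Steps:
$L{\left(l,b \right)} = \sqrt{b^{2} + l^{2}}$
$h L{\left(168,-33 \right)} = 24 \sqrt{\left(-33\right)^{2} + 168^{2}} = 24 \sqrt{1089 + 28224} = 24 \sqrt{29313} = 24 \cdot 3 \sqrt{3257} = 72 \sqrt{3257}$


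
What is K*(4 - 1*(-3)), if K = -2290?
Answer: -16030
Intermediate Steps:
K*(4 - 1*(-3)) = -2290*(4 - 1*(-3)) = -2290*(4 + 3) = -2290*7 = -16030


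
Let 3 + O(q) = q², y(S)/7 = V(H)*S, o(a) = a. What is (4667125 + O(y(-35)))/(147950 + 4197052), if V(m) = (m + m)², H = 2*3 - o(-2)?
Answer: 1969232761/2172501 ≈ 906.44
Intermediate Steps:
H = 8 (H = 2*3 - 1*(-2) = 6 + 2 = 8)
V(m) = 4*m² (V(m) = (2*m)² = 4*m²)
y(S) = 1792*S (y(S) = 7*((4*8²)*S) = 7*((4*64)*S) = 7*(256*S) = 1792*S)
O(q) = -3 + q²
(4667125 + O(y(-35)))/(147950 + 4197052) = (4667125 + (-3 + (1792*(-35))²))/(147950 + 4197052) = (4667125 + (-3 + (-62720)²))/4345002 = (4667125 + (-3 + 3933798400))*(1/4345002) = (4667125 + 3933798397)*(1/4345002) = 3938465522*(1/4345002) = 1969232761/2172501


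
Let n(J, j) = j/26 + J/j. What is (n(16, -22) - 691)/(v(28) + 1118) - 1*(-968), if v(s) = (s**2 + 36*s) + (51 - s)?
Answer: 405898554/419419 ≈ 967.76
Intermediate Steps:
v(s) = 51 + s**2 + 35*s
n(J, j) = j/26 + J/j (n(J, j) = j*(1/26) + J/j = j/26 + J/j)
(n(16, -22) - 691)/(v(28) + 1118) - 1*(-968) = (((1/26)*(-22) + 16/(-22)) - 691)/((51 + 28**2 + 35*28) + 1118) - 1*(-968) = ((-11/13 + 16*(-1/22)) - 691)/((51 + 784 + 980) + 1118) + 968 = ((-11/13 - 8/11) - 691)/(1815 + 1118) + 968 = (-225/143 - 691)/2933 + 968 = -99038/143*1/2933 + 968 = -99038/419419 + 968 = 405898554/419419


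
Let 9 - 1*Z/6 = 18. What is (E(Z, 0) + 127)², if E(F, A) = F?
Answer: 5329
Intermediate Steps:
Z = -54 (Z = 54 - 6*18 = 54 - 108 = -54)
(E(Z, 0) + 127)² = (-54 + 127)² = 73² = 5329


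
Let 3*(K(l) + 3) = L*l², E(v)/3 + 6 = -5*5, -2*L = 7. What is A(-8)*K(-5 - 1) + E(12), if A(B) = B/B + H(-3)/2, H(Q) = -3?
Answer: -141/2 ≈ -70.500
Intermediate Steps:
L = -7/2 (L = -½*7 = -7/2 ≈ -3.5000)
E(v) = -93 (E(v) = -18 + 3*(-5*5) = -18 + 3*(-25) = -18 - 75 = -93)
A(B) = -½ (A(B) = B/B - 3/2 = 1 - 3*½ = 1 - 3/2 = -½)
K(l) = -3 - 7*l²/6 (K(l) = -3 + (-7*l²/2)/3 = -3 - 7*l²/6)
A(-8)*K(-5 - 1) + E(12) = -(-3 - 7*(-5 - 1)²/6)/2 - 93 = -(-3 - 7/6*(-6)²)/2 - 93 = -(-3 - 7/6*36)/2 - 93 = -(-3 - 42)/2 - 93 = -½*(-45) - 93 = 45/2 - 93 = -141/2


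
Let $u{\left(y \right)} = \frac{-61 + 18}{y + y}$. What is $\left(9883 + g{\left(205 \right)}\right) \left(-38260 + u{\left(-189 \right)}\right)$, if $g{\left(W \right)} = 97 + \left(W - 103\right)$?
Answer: $- \frac{72904136717}{189} \approx -3.8574 \cdot 10^{8}$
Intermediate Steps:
$u{\left(y \right)} = - \frac{43}{2 y}$
$g{\left(W \right)} = -6 + W$ ($g{\left(W \right)} = 97 + \left(-103 + W\right) = -6 + W$)
$\left(9883 + g{\left(205 \right)}\right) \left(-38260 + u{\left(-189 \right)}\right) = \left(9883 + \left(-6 + 205\right)\right) \left(-38260 - \frac{43}{2 \left(-189\right)}\right) = \left(9883 + 199\right) \left(-38260 - - \frac{43}{378}\right) = 10082 \left(-38260 + \frac{43}{378}\right) = 10082 \left(- \frac{14462237}{378}\right) = - \frac{72904136717}{189}$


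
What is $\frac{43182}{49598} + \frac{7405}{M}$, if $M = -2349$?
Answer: $- \frac{132919336}{58252851} \approx -2.2818$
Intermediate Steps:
$\frac{43182}{49598} + \frac{7405}{M} = \frac{43182}{49598} + \frac{7405}{-2349} = 43182 \cdot \frac{1}{49598} + 7405 \left(- \frac{1}{2349}\right) = \frac{21591}{24799} - \frac{7405}{2349} = - \frac{132919336}{58252851}$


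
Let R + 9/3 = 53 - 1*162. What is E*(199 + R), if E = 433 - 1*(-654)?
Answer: 94569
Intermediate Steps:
R = -112 (R = -3 + (53 - 1*162) = -3 + (53 - 162) = -3 - 109 = -112)
E = 1087 (E = 433 + 654 = 1087)
E*(199 + R) = 1087*(199 - 112) = 1087*87 = 94569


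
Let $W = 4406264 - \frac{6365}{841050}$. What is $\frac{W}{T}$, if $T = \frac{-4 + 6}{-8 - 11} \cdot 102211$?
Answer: $- \frac{14082375657173}{34385824620} \approx -409.54$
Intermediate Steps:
$W = \frac{741177666167}{168210}$ ($W = 4406264 - 6365 \cdot \frac{1}{841050} = 4406264 - \frac{1273}{168210} = \frac{741177666167}{168210} \approx 4.4063 \cdot 10^{6}$)
$T = - \frac{204422}{19}$ ($T = \frac{2}{-19} \cdot 102211 = 2 \left(- \frac{1}{19}\right) 102211 = \left(- \frac{2}{19}\right) 102211 = - \frac{204422}{19} \approx -10759.0$)
$\frac{W}{T} = \frac{741177666167}{168210 \left(- \frac{204422}{19}\right)} = \frac{741177666167}{168210} \left(- \frac{19}{204422}\right) = - \frac{14082375657173}{34385824620}$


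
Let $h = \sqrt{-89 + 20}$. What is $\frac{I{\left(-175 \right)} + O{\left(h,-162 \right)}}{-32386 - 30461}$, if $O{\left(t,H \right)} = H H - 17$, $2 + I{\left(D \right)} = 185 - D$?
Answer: $- \frac{26585}{62847} \approx -0.42301$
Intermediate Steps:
$I{\left(D \right)} = 183 - D$ ($I{\left(D \right)} = -2 - \left(-185 + D\right) = 183 - D$)
$h = i \sqrt{69}$ ($h = \sqrt{-69} = i \sqrt{69} \approx 8.3066 i$)
$O{\left(t,H \right)} = -17 + H^{2}$ ($O{\left(t,H \right)} = H^{2} - 17 = -17 + H^{2}$)
$\frac{I{\left(-175 \right)} + O{\left(h,-162 \right)}}{-32386 - 30461} = \frac{\left(183 - -175\right) - \left(17 - \left(-162\right)^{2}\right)}{-32386 - 30461} = \frac{\left(183 + 175\right) + \left(-17 + 26244\right)}{-62847} = \left(358 + 26227\right) \left(- \frac{1}{62847}\right) = 26585 \left(- \frac{1}{62847}\right) = - \frac{26585}{62847}$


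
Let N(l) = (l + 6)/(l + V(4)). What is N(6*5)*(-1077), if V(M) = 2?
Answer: -9693/8 ≈ -1211.6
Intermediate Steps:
N(l) = (6 + l)/(2 + l) (N(l) = (l + 6)/(l + 2) = (6 + l)/(2 + l))
N(6*5)*(-1077) = ((6 + 6*5)/(2 + 6*5))*(-1077) = ((6 + 30)/(2 + 30))*(-1077) = (36/32)*(-1077) = ((1/32)*36)*(-1077) = (9/8)*(-1077) = -9693/8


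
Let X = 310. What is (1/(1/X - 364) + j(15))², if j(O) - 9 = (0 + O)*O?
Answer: 697172060928256/12732639921 ≈ 54755.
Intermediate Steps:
j(O) = 9 + O² (j(O) = 9 + (0 + O)*O = 9 + O*O = 9 + O²)
(1/(1/X - 364) + j(15))² = (1/(1/310 - 364) + (9 + 15²))² = (1/(1/310 - 364) + (9 + 225))² = (1/(-112839/310) + 234)² = (-310/112839 + 234)² = (26404016/112839)² = 697172060928256/12732639921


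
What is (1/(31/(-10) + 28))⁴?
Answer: 10000/3844124001 ≈ 2.6014e-6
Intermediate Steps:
(1/(31/(-10) + 28))⁴ = (1/(31*(-⅒) + 28))⁴ = (1/(-31/10 + 28))⁴ = (1/(249/10))⁴ = (10/249)⁴ = 10000/3844124001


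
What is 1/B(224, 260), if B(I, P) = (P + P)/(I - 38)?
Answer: 93/260 ≈ 0.35769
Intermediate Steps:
B(I, P) = 2*P/(-38 + I) (B(I, P) = (2*P)/(-38 + I) = 2*P/(-38 + I))
1/B(224, 260) = 1/(2*260/(-38 + 224)) = 1/(2*260/186) = 1/(2*260*(1/186)) = 1/(260/93) = 93/260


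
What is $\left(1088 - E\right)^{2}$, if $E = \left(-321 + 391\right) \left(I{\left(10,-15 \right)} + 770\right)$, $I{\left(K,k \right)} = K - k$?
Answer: $2977011844$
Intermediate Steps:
$E = 55650$ ($E = \left(-321 + 391\right) \left(\left(10 - -15\right) + 770\right) = 70 \left(\left(10 + 15\right) + 770\right) = 70 \left(25 + 770\right) = 70 \cdot 795 = 55650$)
$\left(1088 - E\right)^{2} = \left(1088 - 55650\right)^{2} = \left(-54562\right)^{2} = 2977011844$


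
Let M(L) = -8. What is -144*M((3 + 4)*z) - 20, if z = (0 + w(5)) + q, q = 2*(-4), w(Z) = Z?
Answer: 1132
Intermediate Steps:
q = -8
z = -3 (z = (0 + 5) - 8 = 5 - 8 = -3)
-144*M((3 + 4)*z) - 20 = -144*(-8) - 20 = 1152 - 20 = 1132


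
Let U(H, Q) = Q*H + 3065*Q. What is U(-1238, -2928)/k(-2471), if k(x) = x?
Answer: 764208/353 ≈ 2164.9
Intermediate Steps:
U(H, Q) = 3065*Q + H*Q (U(H, Q) = H*Q + 3065*Q = 3065*Q + H*Q)
U(-1238, -2928)/k(-2471) = -2928*(3065 - 1238)/(-2471) = -2928*1827*(-1/2471) = -5349456*(-1/2471) = 764208/353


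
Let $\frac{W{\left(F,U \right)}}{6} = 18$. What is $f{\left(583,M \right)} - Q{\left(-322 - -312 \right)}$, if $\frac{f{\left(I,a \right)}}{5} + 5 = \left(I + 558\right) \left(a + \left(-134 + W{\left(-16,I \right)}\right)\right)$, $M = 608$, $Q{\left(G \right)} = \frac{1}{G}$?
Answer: $\frac{33202851}{10} \approx 3.3203 \cdot 10^{6}$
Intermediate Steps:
$W{\left(F,U \right)} = 108$ ($W{\left(F,U \right)} = 6 \cdot 18 = 108$)
$f{\left(I,a \right)} = -25 + 5 \left(-26 + a\right) \left(558 + I\right)$ ($f{\left(I,a \right)} = -25 + 5 \left(I + 558\right) \left(a + \left(-134 + 108\right)\right) = -25 + 5 \left(558 + I\right) \left(a - 26\right) = -25 + 5 \left(558 + I\right) \left(-26 + a\right) = -25 + 5 \left(-26 + a\right) \left(558 + I\right)$)
$f{\left(583,M \right)} - Q{\left(-322 - -312 \right)} = \left(-72565 - 75790 + 2790 \cdot 608 + 5 \cdot 583 \cdot 608\right) - \frac{1}{-322 - -312} = \left(-72565 - 75790 + 1696320 + 1772320\right) - \frac{1}{-322 + 312} = 3320285 - \frac{1}{-10} = 3320285 - - \frac{1}{10} = 3320285 + \frac{1}{10} = \frac{33202851}{10}$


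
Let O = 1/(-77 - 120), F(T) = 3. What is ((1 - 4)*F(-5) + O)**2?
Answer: 3147076/38809 ≈ 81.091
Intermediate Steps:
O = -1/197 (O = 1/(-197) = -1/197 ≈ -0.0050761)
((1 - 4)*F(-5) + O)**2 = ((1 - 4)*3 - 1/197)**2 = (-3*3 - 1/197)**2 = (-9 - 1/197)**2 = (-1774/197)**2 = 3147076/38809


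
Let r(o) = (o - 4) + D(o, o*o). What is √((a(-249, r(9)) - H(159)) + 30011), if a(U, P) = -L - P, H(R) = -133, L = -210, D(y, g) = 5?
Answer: 2*√7586 ≈ 174.20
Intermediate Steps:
r(o) = 1 + o (r(o) = (o - 4) + 5 = (-4 + o) + 5 = 1 + o)
a(U, P) = 210 - P (a(U, P) = -1*(-210) - P = 210 - P)
√((a(-249, r(9)) - H(159)) + 30011) = √(((210 - (1 + 9)) - 1*(-133)) + 30011) = √(((210 - 1*10) + 133) + 30011) = √(((210 - 10) + 133) + 30011) = √((200 + 133) + 30011) = √(333 + 30011) = √30344 = 2*√7586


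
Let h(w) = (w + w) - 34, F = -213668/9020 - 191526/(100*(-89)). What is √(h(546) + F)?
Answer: √170109168941074/401390 ≈ 32.494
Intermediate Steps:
F = -4352017/2006950 (F = -213668*1/9020 - 191526/(-8900) = -53417/2255 - 191526*(-1/8900) = -53417/2255 + 95763/4450 = -4352017/2006950 ≈ -2.1685)
h(w) = -34 + 2*w (h(w) = 2*w - 34 = -34 + 2*w)
√(h(546) + F) = √((-34 + 2*546) - 4352017/2006950) = √((-34 + 1092) - 4352017/2006950) = √(1058 - 4352017/2006950) = √(2119001083/2006950) = √170109168941074/401390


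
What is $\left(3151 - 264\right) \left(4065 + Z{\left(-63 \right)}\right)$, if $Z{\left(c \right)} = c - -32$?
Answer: $11646158$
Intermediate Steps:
$Z{\left(c \right)} = 32 + c$ ($Z{\left(c \right)} = c + 32 = 32 + c$)
$\left(3151 - 264\right) \left(4065 + Z{\left(-63 \right)}\right) = \left(3151 - 264\right) \left(4065 + \left(32 - 63\right)\right) = 2887 \left(4065 - 31\right) = 2887 \cdot 4034 = 11646158$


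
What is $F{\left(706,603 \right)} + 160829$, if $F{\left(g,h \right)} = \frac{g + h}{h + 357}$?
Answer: $\frac{154397149}{960} \approx 1.6083 \cdot 10^{5}$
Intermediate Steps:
$F{\left(g,h \right)} = \frac{g + h}{357 + h}$
$F{\left(706,603 \right)} + 160829 = \frac{706 + 603}{357 + 603} + 160829 = \frac{1}{960} \cdot 1309 + 160829 = \frac{1309}{960} + 160829 = \frac{154397149}{960}$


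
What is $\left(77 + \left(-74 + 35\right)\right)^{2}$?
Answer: $1444$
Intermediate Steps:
$\left(77 + \left(-74 + 35\right)\right)^{2} = \left(77 - 39\right)^{2} = 38^{2} = 1444$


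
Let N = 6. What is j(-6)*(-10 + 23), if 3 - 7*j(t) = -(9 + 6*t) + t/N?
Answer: -299/7 ≈ -42.714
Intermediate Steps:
j(t) = 12/7 + 5*t/6 (j(t) = 3/7 - (-(9 + 6*t) + t/6)/7 = 3/7 - (-(9 + 6*t) + t*(⅙))/7 = 3/7 - (-3*(3 + 2*t) + t/6)/7 = 3/7 - ((-9 - 6*t) + t/6)/7 = 3/7 - (-9 - 35*t/6)/7 = 3/7 + (9/7 + 5*t/6) = 12/7 + 5*t/6)
j(-6)*(-10 + 23) = (12/7 + (⅚)*(-6))*(-10 + 23) = (12/7 - 5)*13 = -23/7*13 = -299/7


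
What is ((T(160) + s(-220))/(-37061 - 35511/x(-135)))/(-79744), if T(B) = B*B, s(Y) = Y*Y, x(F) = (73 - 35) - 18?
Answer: 23125/967806826 ≈ 2.3894e-5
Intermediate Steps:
x(F) = 20 (x(F) = 38 - 18 = 20)
s(Y) = Y**2
T(B) = B**2
((T(160) + s(-220))/(-37061 - 35511/x(-135)))/(-79744) = ((160**2 + (-220)**2)/(-37061 - 35511/20))/(-79744) = ((25600 + 48400)/(-37061 - 35511*1/20))*(-1/79744) = (74000/(-37061 - 35511/20))*(-1/79744) = (74000/(-776731/20))*(-1/79744) = (74000*(-20/776731))*(-1/79744) = -1480000/776731*(-1/79744) = 23125/967806826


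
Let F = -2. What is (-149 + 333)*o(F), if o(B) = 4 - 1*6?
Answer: -368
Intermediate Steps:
o(B) = -2 (o(B) = 4 - 6 = -2)
(-149 + 333)*o(F) = (-149 + 333)*(-2) = 184*(-2) = -368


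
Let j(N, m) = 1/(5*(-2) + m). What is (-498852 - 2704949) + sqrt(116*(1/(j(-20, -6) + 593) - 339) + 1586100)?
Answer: -3203801 + 2*sqrt(34803689835254)/9487 ≈ -3.2026e+6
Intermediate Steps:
j(N, m) = 1/(-10 + m)
(-498852 - 2704949) + sqrt(116*(1/(j(-20, -6) + 593) - 339) + 1586100) = (-498852 - 2704949) + sqrt(116*(1/(1/(-10 - 6) + 593) - 339) + 1586100) = -3203801 + sqrt(116*(1/(1/(-16) + 593) - 339) + 1586100) = -3203801 + sqrt(116*(1/(-1/16 + 593) - 339) + 1586100) = -3203801 + sqrt(116*(1/(9487/16) - 339) + 1586100) = -3203801 + sqrt(116*(16/9487 - 339) + 1586100) = -3203801 + sqrt(116*(-3216077/9487) + 1586100) = -3203801 + sqrt(-373064932/9487 + 1586100) = -3203801 + sqrt(14674265768/9487) = -3203801 + 2*sqrt(34803689835254)/9487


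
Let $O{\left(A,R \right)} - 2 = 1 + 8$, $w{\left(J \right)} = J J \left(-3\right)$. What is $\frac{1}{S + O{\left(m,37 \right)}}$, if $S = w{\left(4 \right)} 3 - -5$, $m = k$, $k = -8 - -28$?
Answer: $- \frac{1}{128} \approx -0.0078125$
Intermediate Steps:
$k = 20$ ($k = -8 + 28 = 20$)
$w{\left(J \right)} = - 3 J^{2}$ ($w{\left(J \right)} = J^{2} \left(-3\right) = - 3 J^{2}$)
$m = 20$
$O{\left(A,R \right)} = 11$ ($O{\left(A,R \right)} = 2 + \left(1 + 8\right) = 2 + 9 = 11$)
$S = -139$ ($S = - 3 \cdot 4^{2} \cdot 3 - -5 = \left(-3\right) 16 \cdot 3 + 5 = \left(-48\right) 3 + 5 = -144 + 5 = -139$)
$\frac{1}{S + O{\left(m,37 \right)}} = \frac{1}{-139 + 11} = \frac{1}{-128} = - \frac{1}{128}$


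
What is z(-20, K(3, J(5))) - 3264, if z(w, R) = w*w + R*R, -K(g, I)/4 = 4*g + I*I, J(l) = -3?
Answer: 4192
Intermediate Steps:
K(g, I) = -16*g - 4*I² (K(g, I) = -4*(4*g + I*I) = -4*(4*g + I²) = -4*(I² + 4*g) = -16*g - 4*I²)
z(w, R) = R² + w² (z(w, R) = w² + R² = R² + w²)
z(-20, K(3, J(5))) - 3264 = ((-16*3 - 4*(-3)²)² + (-20)²) - 3264 = ((-48 - 4*9)² + 400) - 3264 = ((-48 - 36)² + 400) - 3264 = ((-84)² + 400) - 3264 = (7056 + 400) - 3264 = 7456 - 3264 = 4192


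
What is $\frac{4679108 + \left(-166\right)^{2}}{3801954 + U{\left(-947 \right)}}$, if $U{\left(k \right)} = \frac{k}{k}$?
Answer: $\frac{4706664}{3801955} \approx 1.238$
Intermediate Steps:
$U{\left(k \right)} = 1$
$\frac{4679108 + \left(-166\right)^{2}}{3801954 + U{\left(-947 \right)}} = \frac{4679108 + \left(-166\right)^{2}}{3801954 + 1} = \frac{4679108 + 27556}{3801955} = 4706664 \cdot \frac{1}{3801955} = \frac{4706664}{3801955}$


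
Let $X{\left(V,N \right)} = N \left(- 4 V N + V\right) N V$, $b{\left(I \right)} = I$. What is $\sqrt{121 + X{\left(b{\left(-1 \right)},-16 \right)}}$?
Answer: $\sqrt{16761} \approx 129.46$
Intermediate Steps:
$X{\left(V,N \right)} = V N^{2} \left(V - 4 N V\right)$ ($X{\left(V,N \right)} = N \left(- 4 N V + V\right) N V = N \left(V - 4 N V\right) N V = N N \left(V - 4 N V\right) V = N^{2} \left(V - 4 N V\right) V = V N^{2} \left(V - 4 N V\right)$)
$\sqrt{121 + X{\left(b{\left(-1 \right)},-16 \right)}} = \sqrt{121 + \left(-16\right)^{2} \left(-1\right)^{2} \left(1 - -64\right)} = \sqrt{121 + 256 \cdot 1 \left(1 + 64\right)} = \sqrt{121 + 256 \cdot 1 \cdot 65} = \sqrt{121 + 16640} = \sqrt{16761}$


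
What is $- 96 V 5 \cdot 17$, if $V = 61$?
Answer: $-497760$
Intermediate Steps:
$- 96 V 5 \cdot 17 = \left(-96\right) 61 \cdot 5 \cdot 17 = \left(-5856\right) 85 = -497760$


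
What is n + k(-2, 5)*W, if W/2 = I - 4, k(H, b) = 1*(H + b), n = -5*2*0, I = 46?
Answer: 252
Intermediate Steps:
n = 0 (n = -10*0 = 0)
k(H, b) = H + b
W = 84 (W = 2*(46 - 4) = 2*42 = 84)
n + k(-2, 5)*W = 0 + (-2 + 5)*84 = 0 + 3*84 = 0 + 252 = 252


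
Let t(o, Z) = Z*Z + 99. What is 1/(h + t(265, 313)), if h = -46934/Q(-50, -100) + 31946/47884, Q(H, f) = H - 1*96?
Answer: 1747766/171962929031 ≈ 1.0164e-5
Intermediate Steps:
t(o, Z) = 99 + Z² (t(o, Z) = Z² + 99 = 99 + Z²)
Q(H, f) = -96 + H (Q(H, f) = H - 96 = -96 + H)
h = 563012943/1747766 (h = -46934/(-96 - 50) + 31946/47884 = -46934/(-146) + 31946*(1/47884) = -46934*(-1/146) + 15973/23942 = 23467/73 + 15973/23942 = 563012943/1747766 ≈ 322.13)
1/(h + t(265, 313)) = 1/(563012943/1747766 + (99 + 313²)) = 1/(563012943/1747766 + (99 + 97969)) = 1/(563012943/1747766 + 98068) = 1/(171962929031/1747766) = 1747766/171962929031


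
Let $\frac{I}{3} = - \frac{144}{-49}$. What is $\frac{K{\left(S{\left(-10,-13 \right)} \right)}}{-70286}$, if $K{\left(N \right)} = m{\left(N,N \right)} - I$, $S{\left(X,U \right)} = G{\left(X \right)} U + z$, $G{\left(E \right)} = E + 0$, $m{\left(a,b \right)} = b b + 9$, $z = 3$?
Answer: $- \frac{433385}{1722007} \approx -0.25167$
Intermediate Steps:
$m{\left(a,b \right)} = 9 + b^{2}$ ($m{\left(a,b \right)} = b^{2} + 9 = 9 + b^{2}$)
$I = \frac{432}{49}$ ($I = 3 \left(- \frac{144}{-49}\right) = 3 \left(\left(-144\right) \left(- \frac{1}{49}\right)\right) = 3 \cdot \frac{144}{49} = \frac{432}{49} \approx 8.8163$)
$G{\left(E \right)} = E$
$S{\left(X,U \right)} = 3 + U X$ ($S{\left(X,U \right)} = X U + 3 = U X + 3 = 3 + U X$)
$K{\left(N \right)} = \frac{9}{49} + N^{2}$ ($K{\left(N \right)} = \left(9 + N^{2}\right) - \frac{432}{49} = \frac{9}{49} + N^{2}$)
$\frac{K{\left(S{\left(-10,-13 \right)} \right)}}{-70286} = \frac{\frac{9}{49} + \left(3 - -130\right)^{2}}{-70286} = \left(\frac{9}{49} + \left(3 + 130\right)^{2}\right) \left(- \frac{1}{70286}\right) = \left(\frac{9}{49} + 133^{2}\right) \left(- \frac{1}{70286}\right) = \left(\frac{9}{49} + 17689\right) \left(- \frac{1}{70286}\right) = \frac{866770}{49} \left(- \frac{1}{70286}\right) = - \frac{433385}{1722007}$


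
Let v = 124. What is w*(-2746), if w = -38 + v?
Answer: -236156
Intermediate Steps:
w = 86 (w = -38 + 124 = 86)
w*(-2746) = 86*(-2746) = -236156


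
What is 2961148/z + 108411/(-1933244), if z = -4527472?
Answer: -194232792847/273522127474 ≈ -0.71012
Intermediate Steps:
2961148/z + 108411/(-1933244) = 2961148/(-4527472) + 108411/(-1933244) = 2961148*(-1/4527472) + 108411*(-1/1933244) = -740287/1131868 - 108411/1933244 = -194232792847/273522127474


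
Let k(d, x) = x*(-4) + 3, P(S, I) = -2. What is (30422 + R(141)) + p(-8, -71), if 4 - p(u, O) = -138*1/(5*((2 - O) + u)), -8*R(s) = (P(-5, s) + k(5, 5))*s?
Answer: 79979379/2600 ≈ 30761.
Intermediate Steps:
k(d, x) = 3 - 4*x (k(d, x) = -4*x + 3 = 3 - 4*x)
R(s) = 19*s/8 (R(s) = -(-2 + (3 - 4*5))*s/8 = -(-2 + (3 - 20))*s/8 = -(-2 - 17)*s/8 = -(-19)*s/8 = 19*s/8)
p(u, O) = 4 + 138/(10 - 5*O + 5*u) (p(u, O) = 4 - (-138)/(5*((2 - O) + u)) = 4 - (-138)/(5*(2 + u - O)) = 4 - (-138)/(10 - 5*O + 5*u) = 4 + 138/(10 - 5*O + 5*u))
(30422 + R(141)) + p(-8, -71) = (30422 + (19/8)*141) + (178/5 - 4*(-71) + 4*(-8))/(2 - 8 - 1*(-71)) = (30422 + 2679/8) + (178/5 + 284 - 32)/(2 - 8 + 71) = 246055/8 + (1438/5)/65 = 246055/8 + (1/65)*(1438/5) = 246055/8 + 1438/325 = 79979379/2600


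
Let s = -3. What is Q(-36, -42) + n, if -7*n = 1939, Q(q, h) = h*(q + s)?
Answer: 1361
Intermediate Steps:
Q(q, h) = h*(-3 + q) (Q(q, h) = h*(q - 3) = h*(-3 + q))
n = -277 (n = -⅐*1939 = -277)
Q(-36, -42) + n = -42*(-3 - 36) - 277 = -42*(-39) - 277 = 1638 - 277 = 1361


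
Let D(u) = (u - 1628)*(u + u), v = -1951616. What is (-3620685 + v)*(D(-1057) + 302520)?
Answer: -33314614481610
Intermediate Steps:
D(u) = 2*u*(-1628 + u) (D(u) = (-1628 + u)*(2*u) = 2*u*(-1628 + u))
(-3620685 + v)*(D(-1057) + 302520) = (-3620685 - 1951616)*(2*(-1057)*(-1628 - 1057) + 302520) = -5572301*(2*(-1057)*(-2685) + 302520) = -5572301*(5676090 + 302520) = -5572301*5978610 = -33314614481610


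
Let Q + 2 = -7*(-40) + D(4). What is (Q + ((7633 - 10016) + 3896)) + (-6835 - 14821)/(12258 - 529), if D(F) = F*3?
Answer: 21125731/11729 ≈ 1801.2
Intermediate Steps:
D(F) = 3*F
Q = 290 (Q = -2 + (-7*(-40) + 3*4) = -2 + (280 + 12) = -2 + 292 = 290)
(Q + ((7633 - 10016) + 3896)) + (-6835 - 14821)/(12258 - 529) = (290 + ((7633 - 10016) + 3896)) + (-6835 - 14821)/(12258 - 529) = (290 + (-2383 + 3896)) - 21656/11729 = (290 + 1513) - 21656*1/11729 = 1803 - 21656/11729 = 21125731/11729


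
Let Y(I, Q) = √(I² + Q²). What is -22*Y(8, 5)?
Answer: -22*√89 ≈ -207.55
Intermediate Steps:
-22*Y(8, 5) = -22*√(8² + 5²) = -22*√(64 + 25) = -22*√89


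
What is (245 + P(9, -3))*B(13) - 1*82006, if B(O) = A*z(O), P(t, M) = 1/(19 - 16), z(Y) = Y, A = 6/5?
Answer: -390894/5 ≈ -78179.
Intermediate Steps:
A = 6/5 (A = 6*(⅕) = 6/5 ≈ 1.2000)
P(t, M) = ⅓ (P(t, M) = 1/3 = ⅓)
B(O) = 6*O/5
(245 + P(9, -3))*B(13) - 1*82006 = (245 + ⅓)*((6/5)*13) - 1*82006 = (736/3)*(78/5) - 82006 = 19136/5 - 82006 = -390894/5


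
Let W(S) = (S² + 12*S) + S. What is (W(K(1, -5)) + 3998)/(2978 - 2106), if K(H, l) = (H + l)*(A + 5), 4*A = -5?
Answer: 1007/218 ≈ 4.6193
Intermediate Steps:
A = -5/4 (A = (¼)*(-5) = -5/4 ≈ -1.2500)
K(H, l) = 15*H/4 + 15*l/4 (K(H, l) = (H + l)*(-5/4 + 5) = (H + l)*(15/4) = 15*H/4 + 15*l/4)
W(S) = S² + 13*S
(W(K(1, -5)) + 3998)/(2978 - 2106) = (((15/4)*1 + (15/4)*(-5))*(13 + ((15/4)*1 + (15/4)*(-5))) + 3998)/(2978 - 2106) = ((15/4 - 75/4)*(13 + (15/4 - 75/4)) + 3998)/872 = (-15*(13 - 15) + 3998)*(1/872) = (-15*(-2) + 3998)*(1/872) = (30 + 3998)*(1/872) = 4028*(1/872) = 1007/218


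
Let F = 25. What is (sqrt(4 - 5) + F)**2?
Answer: (25 + I)**2 ≈ 624.0 + 50.0*I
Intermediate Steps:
(sqrt(4 - 5) + F)**2 = (sqrt(4 - 5) + 25)**2 = (sqrt(-1) + 25)**2 = (I + 25)**2 = (25 + I)**2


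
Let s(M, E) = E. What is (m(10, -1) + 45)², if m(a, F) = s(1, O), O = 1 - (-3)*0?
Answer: 2116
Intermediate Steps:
O = 1 (O = 1 - 3*0 = 1 + 0 = 1)
m(a, F) = 1
(m(10, -1) + 45)² = (1 + 45)² = 46² = 2116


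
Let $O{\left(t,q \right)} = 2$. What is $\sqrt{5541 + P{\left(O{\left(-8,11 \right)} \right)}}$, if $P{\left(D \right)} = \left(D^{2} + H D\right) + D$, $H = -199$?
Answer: $\sqrt{5149} \approx 71.757$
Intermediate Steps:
$P{\left(D \right)} = D^{2} - 198 D$ ($P{\left(D \right)} = \left(D^{2} - 199 D\right) + D = D^{2} - 198 D$)
$\sqrt{5541 + P{\left(O{\left(-8,11 \right)} \right)}} = \sqrt{5541 + 2 \left(-198 + 2\right)} = \sqrt{5541 + 2 \left(-196\right)} = \sqrt{5541 - 392} = \sqrt{5149}$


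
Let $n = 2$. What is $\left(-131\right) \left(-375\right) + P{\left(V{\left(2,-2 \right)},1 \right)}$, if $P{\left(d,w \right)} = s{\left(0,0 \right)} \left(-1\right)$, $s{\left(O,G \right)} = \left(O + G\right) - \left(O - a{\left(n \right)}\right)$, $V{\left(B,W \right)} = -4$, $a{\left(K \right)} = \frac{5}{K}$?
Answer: $\frac{98245}{2} \approx 49123.0$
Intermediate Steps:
$s{\left(O,G \right)} = \frac{5}{2} + G$ ($s{\left(O,G \right)} = \left(O + G\right) - \left(- \frac{5}{2} + O\right) = \left(G + O\right) - \left(- \frac{5}{2} + O\right) = \frac{5}{2} + G$)
$P{\left(d,w \right)} = - \frac{5}{2}$ ($P{\left(d,w \right)} = \left(\frac{5}{2} + 0\right) \left(-1\right) = \frac{5}{2} \left(-1\right) = - \frac{5}{2}$)
$\left(-131\right) \left(-375\right) + P{\left(V{\left(2,-2 \right)},1 \right)} = \left(-131\right) \left(-375\right) - \frac{5}{2} = 49125 - \frac{5}{2} = \frac{98245}{2}$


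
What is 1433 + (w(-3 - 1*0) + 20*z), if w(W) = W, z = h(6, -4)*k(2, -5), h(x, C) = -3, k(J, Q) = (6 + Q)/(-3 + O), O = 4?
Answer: 1370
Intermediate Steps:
k(J, Q) = 6 + Q (k(J, Q) = (6 + Q)/(-3 + 4) = (6 + Q)/1 = (6 + Q)*1 = 6 + Q)
z = -3 (z = -3*(6 - 5) = -3*1 = -3)
1433 + (w(-3 - 1*0) + 20*z) = 1433 + ((-3 - 1*0) + 20*(-3)) = 1433 + ((-3 + 0) - 60) = 1433 + (-3 - 60) = 1433 - 63 = 1370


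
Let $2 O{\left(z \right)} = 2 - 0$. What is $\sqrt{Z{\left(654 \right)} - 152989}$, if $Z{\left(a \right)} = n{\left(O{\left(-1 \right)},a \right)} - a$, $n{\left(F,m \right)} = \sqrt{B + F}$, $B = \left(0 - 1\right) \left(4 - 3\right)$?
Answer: $i \sqrt{153643} \approx 391.97 i$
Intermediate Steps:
$B = -1$ ($B = \left(-1\right) 1 = -1$)
$O{\left(z \right)} = 1$ ($O{\left(z \right)} = \frac{2 - 0}{2} = \frac{2 + 0}{2} = \frac{1}{2} \cdot 2 = 1$)
$n{\left(F,m \right)} = \sqrt{-1 + F}$
$Z{\left(a \right)} = - a$ ($Z{\left(a \right)} = \sqrt{-1 + 1} - a = \sqrt{0} - a = 0 - a = - a$)
$\sqrt{Z{\left(654 \right)} - 152989} = \sqrt{\left(-1\right) 654 - 152989} = \sqrt{-654 - 152989} = \sqrt{-153643} = i \sqrt{153643}$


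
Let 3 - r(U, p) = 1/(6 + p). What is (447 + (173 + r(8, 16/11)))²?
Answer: 2608655625/6724 ≈ 3.8796e+5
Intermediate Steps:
r(U, p) = 3 - 1/(6 + p)
(447 + (173 + r(8, 16/11)))² = (447 + (173 + (17 + 3*(16/11))/(6 + 16/11)))² = (447 + (173 + (17 + 48/11)/(82/11)))² = (447 + (173 + (11/82)*(235/11)))² = (447 + (173 + 235/82))² = (447 + 14421/82)² = (51075/82)² = 2608655625/6724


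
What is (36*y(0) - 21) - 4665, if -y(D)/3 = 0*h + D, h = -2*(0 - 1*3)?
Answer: -4686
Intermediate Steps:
h = 6 (h = -2*(0 - 3) = -2*(-3) = 6)
y(D) = -3*D (y(D) = -3*(0*6 + D) = -3*(0 + D) = -3*D)
(36*y(0) - 21) - 4665 = (36*(-3*0) - 21) - 4665 = (36*0 - 21) - 4665 = (0 - 21) - 4665 = -21 - 4665 = -4686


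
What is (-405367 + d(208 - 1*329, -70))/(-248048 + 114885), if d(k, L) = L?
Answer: 405437/133163 ≈ 3.0447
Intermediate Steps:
(-405367 + d(208 - 1*329, -70))/(-248048 + 114885) = (-405367 - 70)/(-248048 + 114885) = -405437/(-133163) = -405437*(-1/133163) = 405437/133163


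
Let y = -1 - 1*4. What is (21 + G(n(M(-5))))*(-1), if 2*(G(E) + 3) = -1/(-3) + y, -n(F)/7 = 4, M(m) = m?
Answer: -47/3 ≈ -15.667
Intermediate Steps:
n(F) = -28 (n(F) = -7*4 = -28)
y = -5 (y = -1 - 4 = -5)
G(E) = -16/3 (G(E) = -3 + (-1/(-3) - 5)/2 = -3 + (-1*(-⅓) - 5)/2 = -3 + (⅓ - 5)/2 = -3 + (½)*(-14/3) = -3 - 7/3 = -16/3)
(21 + G(n(M(-5))))*(-1) = (21 - 16/3)*(-1) = (47/3)*(-1) = -47/3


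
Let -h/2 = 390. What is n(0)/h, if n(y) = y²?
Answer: 0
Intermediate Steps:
h = -780 (h = -2*390 = -780)
n(0)/h = 0²/(-780) = 0*(-1/780) = 0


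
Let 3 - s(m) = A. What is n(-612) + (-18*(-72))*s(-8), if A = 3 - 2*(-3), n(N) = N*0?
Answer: -7776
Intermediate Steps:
n(N) = 0
A = 9 (A = 3 + 6 = 9)
s(m) = -6 (s(m) = 3 - 1*9 = 3 - 9 = -6)
n(-612) + (-18*(-72))*s(-8) = 0 - 18*(-72)*(-6) = 0 + 1296*(-6) = 0 - 7776 = -7776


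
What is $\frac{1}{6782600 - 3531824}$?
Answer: $\frac{1}{3250776} \approx 3.0762 \cdot 10^{-7}$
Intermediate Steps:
$\frac{1}{6782600 - 3531824} = \frac{1}{3250776}$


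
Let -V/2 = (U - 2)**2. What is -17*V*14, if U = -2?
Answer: 7616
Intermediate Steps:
V = -32 (V = -2*(-2 - 2)**2 = -2*(-4)**2 = -2*16 = -32)
-17*V*14 = -17*(-32)*14 = 544*14 = 7616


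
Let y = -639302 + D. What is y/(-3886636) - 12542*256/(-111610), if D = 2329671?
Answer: 6145181113091/216893721980 ≈ 28.333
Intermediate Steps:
y = 1690369 (y = -639302 + 2329671 = 1690369)
y/(-3886636) - 12542*256/(-111610) = 1690369/(-3886636) - 12542*256/(-111610) = 1690369*(-1/3886636) - 3210752*(-1/111610) = -1690369/3886636 + 1605376/55805 = 6145181113091/216893721980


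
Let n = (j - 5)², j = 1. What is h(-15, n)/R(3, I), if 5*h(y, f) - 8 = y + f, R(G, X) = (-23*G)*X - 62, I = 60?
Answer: -9/21010 ≈ -0.00042837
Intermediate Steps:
R(G, X) = -62 - 23*G*X (R(G, X) = -23*G*X - 62 = -62 - 23*G*X)
n = 16 (n = (1 - 5)² = (-4)² = 16)
h(y, f) = 8/5 + f/5 + y/5 (h(y, f) = 8/5 + (y + f)/5 = 8/5 + (f + y)/5 = 8/5 + (f/5 + y/5) = 8/5 + f/5 + y/5)
h(-15, n)/R(3, I) = (8/5 + (⅕)*16 + (⅕)*(-15))/(-62 - 23*3*60) = (8/5 + 16/5 - 3)/(-62 - 4140) = (9/5)/(-4202) = (9/5)*(-1/4202) = -9/21010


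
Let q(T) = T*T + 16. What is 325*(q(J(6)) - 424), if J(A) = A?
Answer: -120900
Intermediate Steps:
q(T) = 16 + T**2 (q(T) = T**2 + 16 = 16 + T**2)
325*(q(J(6)) - 424) = 325*((16 + 6**2) - 424) = 325*((16 + 36) - 424) = 325*(52 - 424) = 325*(-372) = -120900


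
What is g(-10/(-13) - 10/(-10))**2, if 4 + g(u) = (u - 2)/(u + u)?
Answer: 34969/2116 ≈ 16.526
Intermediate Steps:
g(u) = -4 + (-2 + u)/(2*u) (g(u) = -4 + (u - 2)/(u + u) = -4 + (-2 + u)/((2*u)) = -4 + (-2 + u)*(1/(2*u)) = -4 + (-2 + u)/(2*u))
g(-10/(-13) - 10/(-10))**2 = (-7/2 - 1/(-10/(-13) - 10/(-10)))**2 = (-7/2 - 1/(-10*(-1/13) - 10*(-1/10)))**2 = (-7/2 - 1/(10/13 + 1))**2 = (-7/2 - 1/23/13)**2 = (-7/2 - 1*13/23)**2 = (-7/2 - 13/23)**2 = (-187/46)**2 = 34969/2116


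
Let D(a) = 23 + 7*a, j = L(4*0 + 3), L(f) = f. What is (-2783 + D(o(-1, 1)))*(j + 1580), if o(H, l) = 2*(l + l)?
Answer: -4324756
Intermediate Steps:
j = 3 (j = 4*0 + 3 = 0 + 3 = 3)
o(H, l) = 4*l (o(H, l) = 2*(2*l) = 4*l)
(-2783 + D(o(-1, 1)))*(j + 1580) = (-2783 + (23 + 7*(4*1)))*(3 + 1580) = (-2783 + (23 + 7*4))*1583 = (-2783 + (23 + 28))*1583 = (-2783 + 51)*1583 = -2732*1583 = -4324756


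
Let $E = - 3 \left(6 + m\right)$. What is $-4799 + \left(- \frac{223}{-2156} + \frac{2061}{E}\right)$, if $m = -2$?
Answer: $- \frac{5358357}{1078} \approx -4970.6$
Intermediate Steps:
$E = -12$ ($E = - 3 \left(6 - 2\right) = \left(-3\right) 4 = -12$)
$-4799 + \left(- \frac{223}{-2156} + \frac{2061}{E}\right) = -4799 + \left(- \frac{223}{-2156} + \frac{2061}{-12}\right) = -4799 + \left(\left(-223\right) \left(- \frac{1}{2156}\right) + 2061 \left(- \frac{1}{12}\right)\right) = -4799 + \left(\frac{223}{2156} - \frac{687}{4}\right) = -4799 - \frac{185035}{1078} = - \frac{5358357}{1078}$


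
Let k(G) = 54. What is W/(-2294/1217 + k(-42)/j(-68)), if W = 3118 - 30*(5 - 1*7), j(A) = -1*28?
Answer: -54146764/64975 ≈ -833.35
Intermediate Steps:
j(A) = -28
W = 3178 (W = 3118 - 30*(5 - 7) = 3118 - 30*(-2) = 3118 + 60 = 3178)
W/(-2294/1217 + k(-42)/j(-68)) = 3178/(-2294/1217 + 54/(-28)) = 3178/(-2294*1/1217 + 54*(-1/28)) = 3178/(-2294/1217 - 27/14) = 3178/(-64975/17038) = 3178*(-17038/64975) = -54146764/64975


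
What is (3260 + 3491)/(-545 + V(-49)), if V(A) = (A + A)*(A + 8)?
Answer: 6751/3473 ≈ 1.9439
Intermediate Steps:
V(A) = 2*A*(8 + A) (V(A) = (2*A)*(8 + A) = 2*A*(8 + A))
(3260 + 3491)/(-545 + V(-49)) = (3260 + 3491)/(-545 + 2*(-49)*(8 - 49)) = 6751/(-545 + 2*(-49)*(-41)) = 6751/(-545 + 4018) = 6751/3473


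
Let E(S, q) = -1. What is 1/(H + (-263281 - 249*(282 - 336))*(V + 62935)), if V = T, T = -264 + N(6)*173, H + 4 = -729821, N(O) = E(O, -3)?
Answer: -1/15614917655 ≈ -6.4041e-11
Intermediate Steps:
N(O) = -1
H = -729825 (H = -4 - 729821 = -729825)
T = -437 (T = -264 - 1*173 = -264 - 173 = -437)
V = -437
1/(H + (-263281 - 249*(282 - 336))*(V + 62935)) = 1/(-729825 + (-263281 - 249*(282 - 336))*(-437 + 62935)) = 1/(-729825 + (-263281 - 249*(-54))*62498) = 1/(-729825 + (-263281 + 13446)*62498) = 1/(-729825 - 249835*62498) = 1/(-729825 - 15614187830) = 1/(-15614917655) = -1/15614917655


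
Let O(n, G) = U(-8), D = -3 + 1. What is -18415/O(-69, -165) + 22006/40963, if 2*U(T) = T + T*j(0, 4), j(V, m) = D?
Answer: -754245621/163852 ≈ -4603.2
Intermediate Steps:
D = -2
j(V, m) = -2
U(T) = -T/2 (U(T) = (T + T*(-2))/2 = (T - 2*T)/2 = (-T)/2 = -T/2)
O(n, G) = 4 (O(n, G) = -1/2*(-8) = 4)
-18415/O(-69, -165) + 22006/40963 = -18415/4 + 22006/40963 = -754245621/163852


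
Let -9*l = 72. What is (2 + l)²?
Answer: 36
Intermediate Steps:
l = -8 (l = -⅑*72 = -8)
(2 + l)² = (2 - 8)² = (-6)² = 36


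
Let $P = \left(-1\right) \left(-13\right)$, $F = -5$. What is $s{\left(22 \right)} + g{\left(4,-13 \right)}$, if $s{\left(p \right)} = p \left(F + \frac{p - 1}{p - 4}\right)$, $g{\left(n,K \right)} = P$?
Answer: $- \frac{214}{3} \approx -71.333$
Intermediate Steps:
$P = 13$
$g{\left(n,K \right)} = 13$
$s{\left(p \right)} = p \left(-5 + \frac{-1 + p}{-4 + p}\right)$ ($s{\left(p \right)} = p \left(-5 + \frac{p - 1}{p - 4}\right) = p \left(-5 + \frac{-1 + p}{-4 + p}\right)$)
$s{\left(22 \right)} + g{\left(4,-13 \right)} = \frac{22 \left(19 - 88\right)}{-4 + 22} + 13 = \frac{22 \left(19 - 88\right)}{18} + 13 = 22 \cdot \frac{1}{18} \left(-69\right) + 13 = - \frac{253}{3} + 13 = - \frac{214}{3}$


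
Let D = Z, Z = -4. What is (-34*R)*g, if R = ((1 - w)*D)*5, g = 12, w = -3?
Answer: 32640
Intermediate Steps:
D = -4
R = -80 (R = ((1 - 1*(-3))*(-4))*5 = ((1 + 3)*(-4))*5 = (4*(-4))*5 = -16*5 = -80)
(-34*R)*g = -34*(-80)*12 = 2720*12 = 32640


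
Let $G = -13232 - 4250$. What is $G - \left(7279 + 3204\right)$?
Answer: $-27965$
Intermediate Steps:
$G = -17482$ ($G = -13232 - 4250 = -17482$)
$G - \left(7279 + 3204\right) = -17482 - \left(7279 + 3204\right) = -17482 - 10483 = -27965$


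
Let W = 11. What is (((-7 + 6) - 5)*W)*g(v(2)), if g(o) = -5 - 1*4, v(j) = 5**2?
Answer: 594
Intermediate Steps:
v(j) = 25
g(o) = -9 (g(o) = -5 - 4 = -9)
(((-7 + 6) - 5)*W)*g(v(2)) = (((-7 + 6) - 5)*11)*(-9) = ((-1 - 5)*11)*(-9) = -6*11*(-9) = -66*(-9) = 594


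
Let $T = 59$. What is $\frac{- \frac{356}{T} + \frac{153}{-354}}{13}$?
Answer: $- \frac{763}{1534} \approx -0.49739$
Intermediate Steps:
$\frac{- \frac{356}{T} + \frac{153}{-354}}{13} = \frac{- \frac{356}{59} + \frac{153}{-354}}{13} = \left(\left(-356\right) \frac{1}{59} + 153 \left(- \frac{1}{354}\right)\right) \frac{1}{13} = \left(- \frac{356}{59} - \frac{51}{118}\right) \frac{1}{13} = \left(- \frac{763}{118}\right) \frac{1}{13} = - \frac{763}{1534}$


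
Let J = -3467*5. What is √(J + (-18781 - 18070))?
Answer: I*√54186 ≈ 232.78*I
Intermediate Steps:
J = -17335
√(J + (-18781 - 18070)) = √(-17335 + (-18781 - 18070)) = √(-17335 - 36851) = √(-54186) = I*√54186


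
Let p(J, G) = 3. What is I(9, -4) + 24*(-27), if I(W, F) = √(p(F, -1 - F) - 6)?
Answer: -648 + I*√3 ≈ -648.0 + 1.732*I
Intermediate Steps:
I(W, F) = I*√3 (I(W, F) = √(3 - 6) = √(-3) = I*√3)
I(9, -4) + 24*(-27) = I*√3 + 24*(-27) = I*√3 - 648 = -648 + I*√3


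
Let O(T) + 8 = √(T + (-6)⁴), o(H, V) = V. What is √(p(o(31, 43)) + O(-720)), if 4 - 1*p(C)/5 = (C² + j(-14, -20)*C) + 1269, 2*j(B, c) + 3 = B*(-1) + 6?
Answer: I*√69526/2 ≈ 131.84*I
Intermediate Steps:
j(B, c) = 3/2 - B/2 (j(B, c) = -3/2 + (B*(-1) + 6)/2 = -3/2 + (-B + 6)/2 = -3/2 + (6 - B)/2 = -3/2 + (3 - B/2) = 3/2 - B/2)
O(T) = -8 + √(1296 + T) (O(T) = -8 + √(T + (-6)⁴) = -8 + √(T + 1296) = -8 + √(1296 + T))
p(C) = -6325 - 5*C² - 85*C/2 (p(C) = 20 - 5*((C² + (3/2 - ½*(-14))*C) + 1269) = 20 - 5*((C² + (3/2 + 7)*C) + 1269) = 20 - 5*((C² + 17*C/2) + 1269) = 20 - 5*(1269 + C² + 17*C/2) = 20 + (-6345 - 5*C² - 85*C/2) = -6325 - 5*C² - 85*C/2)
√(p(o(31, 43)) + O(-720)) = √((-6325 - 5*43² - 85/2*43) + (-8 + √(1296 - 720))) = √((-6325 - 5*1849 - 3655/2) + (-8 + √576)) = √((-6325 - 9245 - 3655/2) + (-8 + 24)) = √(-34795/2 + 16) = √(-34763/2) = I*√69526/2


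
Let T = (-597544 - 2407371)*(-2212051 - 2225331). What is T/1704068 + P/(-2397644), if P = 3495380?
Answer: 3996259125250119185/510718551974 ≈ 7.8248e+6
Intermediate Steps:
T = 13333955732530 (T = -3004915*(-4437382) = 13333955732530)
T/1704068 + P/(-2397644) = 13333955732530/1704068 + 3495380/(-2397644) = 13333955732530*(1/1704068) + 3495380*(-1/2397644) = 6666977866265/852034 - 873845/599411 = 3996259125250119185/510718551974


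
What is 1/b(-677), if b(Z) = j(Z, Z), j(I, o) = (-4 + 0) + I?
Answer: -1/681 ≈ -0.0014684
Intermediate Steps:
j(I, o) = -4 + I
b(Z) = -4 + Z
1/b(-677) = 1/(-4 - 677) = 1/(-681) = -1/681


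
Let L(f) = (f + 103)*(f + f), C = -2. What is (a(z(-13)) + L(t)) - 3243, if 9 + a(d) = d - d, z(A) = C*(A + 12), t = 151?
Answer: 73456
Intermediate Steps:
z(A) = -24 - 2*A (z(A) = -2*(A + 12) = -2*(12 + A) = -24 - 2*A)
L(f) = 2*f*(103 + f) (L(f) = (103 + f)*(2*f) = 2*f*(103 + f))
a(d) = -9 (a(d) = -9 + (d - d) = -9 + 0 = -9)
(a(z(-13)) + L(t)) - 3243 = (-9 + 2*151*(103 + 151)) - 3243 = (-9 + 2*151*254) - 3243 = (-9 + 76708) - 3243 = 76699 - 3243 = 73456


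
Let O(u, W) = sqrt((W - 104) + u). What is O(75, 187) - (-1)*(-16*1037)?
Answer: -16592 + sqrt(158) ≈ -16579.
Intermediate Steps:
O(u, W) = sqrt(-104 + W + u) (O(u, W) = sqrt((-104 + W) + u) = sqrt(-104 + W + u))
O(75, 187) - (-1)*(-16*1037) = sqrt(-104 + 187 + 75) - (-1)*(-16*1037) = sqrt(158) - (-1)*(-16592) = sqrt(158) - 1*16592 = sqrt(158) - 16592 = -16592 + sqrt(158)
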